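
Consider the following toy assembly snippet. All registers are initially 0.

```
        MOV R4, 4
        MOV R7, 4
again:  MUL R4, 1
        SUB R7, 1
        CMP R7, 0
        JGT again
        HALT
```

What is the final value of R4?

after MOV R4, 4: R4=4
after MOV R7, 4: R7=4
after MUL R4, 1: R4=4*1=4
after SUB R7, 1: R7=4-1=3
CMP R7, 0  (cmp 3,0)
JGT again: taken
after MUL R4, 1: R4=4*1=4
after SUB R7, 1: R7=3-1=2
CMP R7, 0  (cmp 2,0)
JGT again: taken
after MUL R4, 1: R4=4*1=4
after SUB R7, 1: R7=2-1=1
CMP R7, 0  (cmp 1,0)
JGT again: taken
after MUL R4, 1: R4=4*1=4
after SUB R7, 1: R7=1-1=0
CMP R7, 0  (cmp 0,0)
JGT again: not taken
halt.

4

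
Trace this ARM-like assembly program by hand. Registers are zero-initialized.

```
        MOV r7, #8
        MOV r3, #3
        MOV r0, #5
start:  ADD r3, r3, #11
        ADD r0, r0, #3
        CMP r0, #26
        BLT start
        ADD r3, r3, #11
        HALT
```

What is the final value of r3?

MOV r7, #8 → r7=8
MOV r3, #3 → r3=3
MOV r0, #5 → r0=5
ADD r3, r3, #11 → r3=3+11=14
ADD r0, r0, #3 → r0=5+3=8
CMP r0, #26  (cmp 8,26)
BLT start: taken
ADD r3, r3, #11 → r3=14+11=25
ADD r0, r0, #3 → r0=8+3=11
CMP r0, #26  (cmp 11,26)
BLT start: taken
ADD r3, r3, #11 → r3=25+11=36
ADD r0, r0, #3 → r0=11+3=14
CMP r0, #26  (cmp 14,26)
BLT start: taken
ADD r3, r3, #11 → r3=36+11=47
ADD r0, r0, #3 → r0=14+3=17
CMP r0, #26  (cmp 17,26)
BLT start: taken
ADD r3, r3, #11 → r3=47+11=58
ADD r0, r0, #3 → r0=17+3=20
CMP r0, #26  (cmp 20,26)
BLT start: taken
ADD r3, r3, #11 → r3=58+11=69
ADD r0, r0, #3 → r0=20+3=23
CMP r0, #26  (cmp 23,26)
BLT start: taken
ADD r3, r3, #11 → r3=69+11=80
ADD r0, r0, #3 → r0=23+3=26
CMP r0, #26  (cmp 26,26)
BLT start: not taken
ADD r3, r3, #11 → r3=80+11=91
halt.

91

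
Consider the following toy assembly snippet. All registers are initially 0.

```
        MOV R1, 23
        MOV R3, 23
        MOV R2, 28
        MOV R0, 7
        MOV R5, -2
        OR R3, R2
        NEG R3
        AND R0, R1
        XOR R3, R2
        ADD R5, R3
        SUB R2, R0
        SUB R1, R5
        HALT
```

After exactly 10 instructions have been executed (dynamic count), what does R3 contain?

-3

MOV R1, 23 → R1=23
MOV R3, 23 → R3=23
MOV R2, 28 → R2=28
MOV R0, 7 → R0=7
MOV R5, -2 → R5=-2
OR R3, R2 → R3=23|28=31
NEG R3 → R3=-(31)=-31
AND R0, R1 → R0=7&23=7
XOR R3, R2 → R3=(-31)^28=-3
ADD R5, R3 → R5=(-2)+(-3)=-5
After step 10: R3 = -3.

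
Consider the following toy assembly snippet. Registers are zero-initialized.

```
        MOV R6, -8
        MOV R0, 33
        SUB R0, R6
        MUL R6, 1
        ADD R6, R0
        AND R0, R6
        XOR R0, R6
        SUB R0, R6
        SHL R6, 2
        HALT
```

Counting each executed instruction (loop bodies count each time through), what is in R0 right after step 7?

0

R6=-8
R0=33
R0=33-(-8)=41
R6=(-8)*1=-8
R6=(-8)+41=33
R0=41&33=33
R0=33^33=0
After step 7: R0 = 0.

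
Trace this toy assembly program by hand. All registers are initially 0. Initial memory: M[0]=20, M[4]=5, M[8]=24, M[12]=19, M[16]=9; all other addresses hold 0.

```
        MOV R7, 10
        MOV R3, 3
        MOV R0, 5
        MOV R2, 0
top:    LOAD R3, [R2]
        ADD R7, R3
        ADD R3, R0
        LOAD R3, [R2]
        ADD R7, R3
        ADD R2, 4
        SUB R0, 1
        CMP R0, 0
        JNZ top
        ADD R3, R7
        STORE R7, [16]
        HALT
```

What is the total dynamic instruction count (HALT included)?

52

R7=10
R3=3
R0=5
R2=0
R3=M[0]=20
R7=10+20=30
R3=20+5=25
R3=M[0]=20
R7=30+20=50
R2=0+4=4
R0=5-1=4
CMP R0, 0  (cmp 4,0)
JNZ top: taken
R3=M[4]=5
R7=50+5=55
R3=5+4=9
R3=M[4]=5
R7=55+5=60
R2=4+4=8
R0=4-1=3
CMP R0, 0  (cmp 3,0)
JNZ top: taken
R3=M[8]=24
R7=60+24=84
R3=24+3=27
R3=M[8]=24
R7=84+24=108
R2=8+4=12
R0=3-1=2
CMP R0, 0  (cmp 2,0)
JNZ top: taken
R3=M[12]=19
R7=108+19=127
R3=19+2=21
R3=M[12]=19
R7=127+19=146
R2=12+4=16
R0=2-1=1
CMP R0, 0  (cmp 1,0)
JNZ top: taken
R3=M[16]=9
R7=146+9=155
R3=9+1=10
R3=M[16]=9
R7=155+9=164
R2=16+4=20
R0=1-1=0
CMP R0, 0  (cmp 0,0)
JNZ top: not taken
R3=9+164=173
STORE R7, [16] → M[16]=164
halt.
Total executed instructions: 52.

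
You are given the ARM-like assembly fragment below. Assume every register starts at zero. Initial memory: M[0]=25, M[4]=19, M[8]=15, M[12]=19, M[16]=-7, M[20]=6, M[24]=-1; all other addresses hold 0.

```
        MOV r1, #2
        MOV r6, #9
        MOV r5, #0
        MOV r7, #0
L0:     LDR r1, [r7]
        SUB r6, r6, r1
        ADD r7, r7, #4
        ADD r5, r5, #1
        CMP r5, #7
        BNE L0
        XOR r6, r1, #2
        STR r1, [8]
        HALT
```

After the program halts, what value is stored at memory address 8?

-1

MOV r1, #2 → r1=2
MOV r6, #9 → r6=9
MOV r5, #0 → r5=0
MOV r7, #0 → r7=0
LDR r1, [r7] → r1=M[0]=25
SUB r6, r6, r1 → r6=9-25=-16
ADD r7, r7, #4 → r7=0+4=4
ADD r5, r5, #1 → r5=0+1=1
CMP r5, #7  (cmp 1,7)
BNE L0: taken
LDR r1, [r7] → r1=M[4]=19
SUB r6, r6, r1 → r6=(-16)-19=-35
ADD r7, r7, #4 → r7=4+4=8
ADD r5, r5, #1 → r5=1+1=2
CMP r5, #7  (cmp 2,7)
BNE L0: taken
LDR r1, [r7] → r1=M[8]=15
SUB r6, r6, r1 → r6=(-35)-15=-50
ADD r7, r7, #4 → r7=8+4=12
ADD r5, r5, #1 → r5=2+1=3
CMP r5, #7  (cmp 3,7)
BNE L0: taken
LDR r1, [r7] → r1=M[12]=19
SUB r6, r6, r1 → r6=(-50)-19=-69
ADD r7, r7, #4 → r7=12+4=16
ADD r5, r5, #1 → r5=3+1=4
CMP r5, #7  (cmp 4,7)
BNE L0: taken
LDR r1, [r7] → r1=M[16]=-7
SUB r6, r6, r1 → r6=(-69)-(-7)=-62
ADD r7, r7, #4 → r7=16+4=20
ADD r5, r5, #1 → r5=4+1=5
CMP r5, #7  (cmp 5,7)
BNE L0: taken
LDR r1, [r7] → r1=M[20]=6
SUB r6, r6, r1 → r6=(-62)-6=-68
ADD r7, r7, #4 → r7=20+4=24
ADD r5, r5, #1 → r5=5+1=6
CMP r5, #7  (cmp 6,7)
BNE L0: taken
LDR r1, [r7] → r1=M[24]=-1
SUB r6, r6, r1 → r6=(-68)-(-1)=-67
ADD r7, r7, #4 → r7=24+4=28
ADD r5, r5, #1 → r5=6+1=7
CMP r5, #7  (cmp 7,7)
BNE L0: not taken
XOR r6, r1, #2 → r6=(-1)^2=-3
STR r1, [8] → M[8]=-1
halt.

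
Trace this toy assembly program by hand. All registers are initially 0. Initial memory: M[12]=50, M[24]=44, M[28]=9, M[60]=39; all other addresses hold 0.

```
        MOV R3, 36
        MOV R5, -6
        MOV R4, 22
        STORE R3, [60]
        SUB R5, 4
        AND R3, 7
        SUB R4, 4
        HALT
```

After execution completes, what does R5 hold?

-10

after MOV R3, 36: R3=36
after MOV R5, -6: R5=-6
after MOV R4, 22: R4=22
STORE R3, [60] → M[60]=36
after SUB R5, 4: R5=(-6)-4=-10
after AND R3, 7: R3=36&7=4
after SUB R4, 4: R4=22-4=18
halt.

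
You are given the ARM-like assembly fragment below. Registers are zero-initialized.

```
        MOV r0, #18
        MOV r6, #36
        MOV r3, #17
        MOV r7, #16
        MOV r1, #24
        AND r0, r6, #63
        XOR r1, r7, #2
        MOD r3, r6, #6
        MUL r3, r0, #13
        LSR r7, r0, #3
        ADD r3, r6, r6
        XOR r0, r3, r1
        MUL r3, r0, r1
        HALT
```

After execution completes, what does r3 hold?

r0=18
r6=36
r3=17
r7=16
r1=24
r0=36&63=36
r1=16^2=18
r3=36%6=0
r3=36*13=468
r7=36>>3=4
r3=36+36=72
r0=72^18=90
r3=90*18=1620
halt.

1620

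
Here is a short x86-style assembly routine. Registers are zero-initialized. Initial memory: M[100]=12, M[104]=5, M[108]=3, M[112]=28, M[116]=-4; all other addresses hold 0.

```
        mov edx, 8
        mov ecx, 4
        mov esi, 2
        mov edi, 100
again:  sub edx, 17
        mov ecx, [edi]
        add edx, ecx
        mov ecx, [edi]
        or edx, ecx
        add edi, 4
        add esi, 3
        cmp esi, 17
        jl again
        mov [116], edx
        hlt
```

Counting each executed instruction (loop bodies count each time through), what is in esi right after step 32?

after mov edx, 8: edx=8
after mov ecx, 4: ecx=4
after mov esi, 2: esi=2
after mov edi, 100: edi=100
after sub edx, 17: edx=8-17=-9
after mov ecx, [edi]: ecx=M[100]=12
after add edx, ecx: edx=(-9)+12=3
after mov ecx, [edi]: ecx=M[100]=12
after or edx, ecx: edx=3|12=15
after add edi, 4: edi=100+4=104
after add esi, 3: esi=2+3=5
cmp esi, 17  (cmp 5,17)
jl again: taken
after sub edx, 17: edx=15-17=-2
after mov ecx, [edi]: ecx=M[104]=5
after add edx, ecx: edx=(-2)+5=3
after mov ecx, [edi]: ecx=M[104]=5
after or edx, ecx: edx=3|5=7
after add edi, 4: edi=104+4=108
after add esi, 3: esi=5+3=8
cmp esi, 17  (cmp 8,17)
jl again: taken
after sub edx, 17: edx=7-17=-10
after mov ecx, [edi]: ecx=M[108]=3
after add edx, ecx: edx=(-10)+3=-7
after mov ecx, [edi]: ecx=M[108]=3
after or edx, ecx: edx=(-7)|3=-5
after add edi, 4: edi=108+4=112
after add esi, 3: esi=8+3=11
cmp esi, 17  (cmp 11,17)
jl again: taken
after sub edx, 17: edx=(-5)-17=-22
After step 32: esi = 11.

11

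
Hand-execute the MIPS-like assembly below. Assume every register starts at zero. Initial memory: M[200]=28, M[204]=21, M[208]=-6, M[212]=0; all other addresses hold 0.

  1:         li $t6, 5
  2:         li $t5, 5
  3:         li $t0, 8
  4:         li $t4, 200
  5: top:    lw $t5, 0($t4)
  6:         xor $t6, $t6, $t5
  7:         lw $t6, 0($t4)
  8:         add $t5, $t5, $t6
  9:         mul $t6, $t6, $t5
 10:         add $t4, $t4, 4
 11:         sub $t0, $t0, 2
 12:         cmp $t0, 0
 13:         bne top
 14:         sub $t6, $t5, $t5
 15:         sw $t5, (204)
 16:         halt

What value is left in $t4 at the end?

216

after li $t6, 5: $t6=5
after li $t5, 5: $t5=5
after li $t0, 8: $t0=8
after li $t4, 200: $t4=200
after lw $t5, 0($t4): $t5=M[200]=28
after xor $t6, $t6, $t5: $t6=5^28=25
after lw $t6, 0($t4): $t6=M[200]=28
after add $t5, $t5, $t6: $t5=28+28=56
after mul $t6, $t6, $t5: $t6=28*56=1568
after add $t4, $t4, 4: $t4=200+4=204
after sub $t0, $t0, 2: $t0=8-2=6
cmp $t0, 0  (cmp 6,0)
bne top: taken
after lw $t5, 0($t4): $t5=M[204]=21
after xor $t6, $t6, $t5: $t6=1568^21=1589
after lw $t6, 0($t4): $t6=M[204]=21
after add $t5, $t5, $t6: $t5=21+21=42
after mul $t6, $t6, $t5: $t6=21*42=882
after add $t4, $t4, 4: $t4=204+4=208
after sub $t0, $t0, 2: $t0=6-2=4
cmp $t0, 0  (cmp 4,0)
bne top: taken
after lw $t5, 0($t4): $t5=M[208]=-6
after xor $t6, $t6, $t5: $t6=882^(-6)=-888
after lw $t6, 0($t4): $t6=M[208]=-6
after add $t5, $t5, $t6: $t5=(-6)+(-6)=-12
after mul $t6, $t6, $t5: $t6=(-6)*(-12)=72
after add $t4, $t4, 4: $t4=208+4=212
after sub $t0, $t0, 2: $t0=4-2=2
cmp $t0, 0  (cmp 2,0)
bne top: taken
after lw $t5, 0($t4): $t5=M[212]=0
after xor $t6, $t6, $t5: $t6=72^0=72
after lw $t6, 0($t4): $t6=M[212]=0
after add $t5, $t5, $t6: $t5=0+0=0
after mul $t6, $t6, $t5: $t6=0*0=0
after add $t4, $t4, 4: $t4=212+4=216
after sub $t0, $t0, 2: $t0=2-2=0
cmp $t0, 0  (cmp 0,0)
bne top: not taken
after sub $t6, $t5, $t5: $t6=0-0=0
sw $t5, (204) → M[204]=0
halt.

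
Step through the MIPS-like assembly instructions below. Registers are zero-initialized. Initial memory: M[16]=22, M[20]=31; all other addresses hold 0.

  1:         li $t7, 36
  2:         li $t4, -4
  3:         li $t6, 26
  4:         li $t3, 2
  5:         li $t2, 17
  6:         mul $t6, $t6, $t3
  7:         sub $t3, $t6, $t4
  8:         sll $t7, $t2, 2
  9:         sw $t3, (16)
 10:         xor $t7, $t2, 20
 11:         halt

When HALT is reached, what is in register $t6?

52

li $t7, 36 → $t7=36
li $t4, -4 → $t4=-4
li $t6, 26 → $t6=26
li $t3, 2 → $t3=2
li $t2, 17 → $t2=17
mul $t6, $t6, $t3 → $t6=26*2=52
sub $t3, $t6, $t4 → $t3=52-(-4)=56
sll $t7, $t2, 2 → $t7=17<<2=68
sw $t3, (16) → M[16]=56
xor $t7, $t2, 20 → $t7=17^20=5
halt.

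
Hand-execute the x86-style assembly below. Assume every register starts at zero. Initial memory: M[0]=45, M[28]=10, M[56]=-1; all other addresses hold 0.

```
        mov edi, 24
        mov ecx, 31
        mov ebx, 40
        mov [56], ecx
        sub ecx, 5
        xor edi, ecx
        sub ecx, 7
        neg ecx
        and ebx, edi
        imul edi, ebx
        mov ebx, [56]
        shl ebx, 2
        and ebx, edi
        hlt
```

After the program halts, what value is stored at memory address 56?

31

after mov edi, 24: edi=24
after mov ecx, 31: ecx=31
after mov ebx, 40: ebx=40
mov [56], ecx → M[56]=31
after sub ecx, 5: ecx=31-5=26
after xor edi, ecx: edi=24^26=2
after sub ecx, 7: ecx=26-7=19
after neg ecx: ecx=-(19)=-19
after and ebx, edi: ebx=40&2=0
after imul edi, ebx: edi=2*0=0
after mov ebx, [56]: ebx=M[56]=31
after shl ebx, 2: ebx=31<<2=124
after and ebx, edi: ebx=124&0=0
halt.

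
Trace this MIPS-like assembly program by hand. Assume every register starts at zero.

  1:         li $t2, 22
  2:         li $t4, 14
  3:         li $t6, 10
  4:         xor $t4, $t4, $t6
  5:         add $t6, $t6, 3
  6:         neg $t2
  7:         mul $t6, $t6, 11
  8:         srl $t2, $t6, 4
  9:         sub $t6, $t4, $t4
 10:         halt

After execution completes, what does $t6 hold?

0

li $t2, 22 → $t2=22
li $t4, 14 → $t4=14
li $t6, 10 → $t6=10
xor $t4, $t4, $t6 → $t4=14^10=4
add $t6, $t6, 3 → $t6=10+3=13
neg $t2 → $t2=-(22)=-22
mul $t6, $t6, 11 → $t6=13*11=143
srl $t2, $t6, 4 → $t2=143>>4=8
sub $t6, $t4, $t4 → $t6=4-4=0
halt.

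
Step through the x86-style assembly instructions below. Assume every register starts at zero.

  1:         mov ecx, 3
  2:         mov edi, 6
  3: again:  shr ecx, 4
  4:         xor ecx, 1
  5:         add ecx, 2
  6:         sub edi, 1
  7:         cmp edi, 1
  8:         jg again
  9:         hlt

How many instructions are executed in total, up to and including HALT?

33

ecx=3
edi=6
ecx=3>>4=0
ecx=0^1=1
ecx=1+2=3
edi=6-1=5
cmp edi, 1  (cmp 5,1)
jg again: taken
ecx=3>>4=0
ecx=0^1=1
ecx=1+2=3
edi=5-1=4
cmp edi, 1  (cmp 4,1)
jg again: taken
ecx=3>>4=0
ecx=0^1=1
ecx=1+2=3
edi=4-1=3
cmp edi, 1  (cmp 3,1)
jg again: taken
ecx=3>>4=0
ecx=0^1=1
ecx=1+2=3
edi=3-1=2
cmp edi, 1  (cmp 2,1)
jg again: taken
ecx=3>>4=0
ecx=0^1=1
ecx=1+2=3
edi=2-1=1
cmp edi, 1  (cmp 1,1)
jg again: not taken
halt.
Total executed instructions: 33.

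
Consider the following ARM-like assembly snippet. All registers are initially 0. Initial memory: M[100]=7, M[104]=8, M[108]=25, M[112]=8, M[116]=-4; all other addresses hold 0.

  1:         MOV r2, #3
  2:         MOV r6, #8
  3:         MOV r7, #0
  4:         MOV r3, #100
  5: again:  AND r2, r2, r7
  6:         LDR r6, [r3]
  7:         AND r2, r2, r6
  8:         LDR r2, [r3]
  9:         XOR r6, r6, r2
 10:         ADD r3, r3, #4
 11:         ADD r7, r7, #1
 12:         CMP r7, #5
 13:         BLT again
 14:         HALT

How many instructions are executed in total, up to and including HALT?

after MOV r2, #3: r2=3
after MOV r6, #8: r6=8
after MOV r7, #0: r7=0
after MOV r3, #100: r3=100
after AND r2, r2, r7: r2=3&0=0
after LDR r6, [r3]: r6=M[100]=7
after AND r2, r2, r6: r2=0&7=0
after LDR r2, [r3]: r2=M[100]=7
after XOR r6, r6, r2: r6=7^7=0
after ADD r3, r3, #4: r3=100+4=104
after ADD r7, r7, #1: r7=0+1=1
CMP r7, #5  (cmp 1,5)
BLT again: taken
after AND r2, r2, r7: r2=7&1=1
after LDR r6, [r3]: r6=M[104]=8
after AND r2, r2, r6: r2=1&8=0
after LDR r2, [r3]: r2=M[104]=8
after XOR r6, r6, r2: r6=8^8=0
after ADD r3, r3, #4: r3=104+4=108
after ADD r7, r7, #1: r7=1+1=2
CMP r7, #5  (cmp 2,5)
BLT again: taken
after AND r2, r2, r7: r2=8&2=0
after LDR r6, [r3]: r6=M[108]=25
after AND r2, r2, r6: r2=0&25=0
after LDR r2, [r3]: r2=M[108]=25
after XOR r6, r6, r2: r6=25^25=0
after ADD r3, r3, #4: r3=108+4=112
after ADD r7, r7, #1: r7=2+1=3
CMP r7, #5  (cmp 3,5)
BLT again: taken
after AND r2, r2, r7: r2=25&3=1
after LDR r6, [r3]: r6=M[112]=8
after AND r2, r2, r6: r2=1&8=0
after LDR r2, [r3]: r2=M[112]=8
after XOR r6, r6, r2: r6=8^8=0
after ADD r3, r3, #4: r3=112+4=116
after ADD r7, r7, #1: r7=3+1=4
CMP r7, #5  (cmp 4,5)
BLT again: taken
after AND r2, r2, r7: r2=8&4=0
after LDR r6, [r3]: r6=M[116]=-4
after AND r2, r2, r6: r2=0&(-4)=0
after LDR r2, [r3]: r2=M[116]=-4
after XOR r6, r6, r2: r6=(-4)^(-4)=0
after ADD r3, r3, #4: r3=116+4=120
after ADD r7, r7, #1: r7=4+1=5
CMP r7, #5  (cmp 5,5)
BLT again: not taken
halt.
Total executed instructions: 50.

50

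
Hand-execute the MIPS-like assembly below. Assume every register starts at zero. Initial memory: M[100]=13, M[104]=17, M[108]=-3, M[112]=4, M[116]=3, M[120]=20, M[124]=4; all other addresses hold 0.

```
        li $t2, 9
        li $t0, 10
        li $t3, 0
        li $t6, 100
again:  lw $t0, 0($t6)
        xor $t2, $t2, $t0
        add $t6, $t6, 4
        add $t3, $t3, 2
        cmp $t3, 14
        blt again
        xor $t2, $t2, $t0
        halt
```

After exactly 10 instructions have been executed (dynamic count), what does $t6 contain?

104

li $t2, 9 → $t2=9
li $t0, 10 → $t0=10
li $t3, 0 → $t3=0
li $t6, 100 → $t6=100
lw $t0, 0($t6) → $t0=M[100]=13
xor $t2, $t2, $t0 → $t2=9^13=4
add $t6, $t6, 4 → $t6=100+4=104
add $t3, $t3, 2 → $t3=0+2=2
cmp $t3, 14  (cmp 2,14)
blt again: taken
After step 10: $t6 = 104.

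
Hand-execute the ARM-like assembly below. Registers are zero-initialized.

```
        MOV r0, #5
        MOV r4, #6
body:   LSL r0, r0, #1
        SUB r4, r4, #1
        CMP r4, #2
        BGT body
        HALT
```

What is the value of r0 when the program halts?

MOV r0, #5 → r0=5
MOV r4, #6 → r4=6
LSL r0, r0, #1 → r0=5<<1=10
SUB r4, r4, #1 → r4=6-1=5
CMP r4, #2  (cmp 5,2)
BGT body: taken
LSL r0, r0, #1 → r0=10<<1=20
SUB r4, r4, #1 → r4=5-1=4
CMP r4, #2  (cmp 4,2)
BGT body: taken
LSL r0, r0, #1 → r0=20<<1=40
SUB r4, r4, #1 → r4=4-1=3
CMP r4, #2  (cmp 3,2)
BGT body: taken
LSL r0, r0, #1 → r0=40<<1=80
SUB r4, r4, #1 → r4=3-1=2
CMP r4, #2  (cmp 2,2)
BGT body: not taken
halt.

80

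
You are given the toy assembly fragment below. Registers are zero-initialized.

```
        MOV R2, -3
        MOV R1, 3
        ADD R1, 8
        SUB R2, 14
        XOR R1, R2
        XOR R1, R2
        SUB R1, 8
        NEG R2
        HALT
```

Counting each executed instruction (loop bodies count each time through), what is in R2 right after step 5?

-17

after MOV R2, -3: R2=-3
after MOV R1, 3: R1=3
after ADD R1, 8: R1=3+8=11
after SUB R2, 14: R2=(-3)-14=-17
after XOR R1, R2: R1=11^(-17)=-28
After step 5: R2 = -17.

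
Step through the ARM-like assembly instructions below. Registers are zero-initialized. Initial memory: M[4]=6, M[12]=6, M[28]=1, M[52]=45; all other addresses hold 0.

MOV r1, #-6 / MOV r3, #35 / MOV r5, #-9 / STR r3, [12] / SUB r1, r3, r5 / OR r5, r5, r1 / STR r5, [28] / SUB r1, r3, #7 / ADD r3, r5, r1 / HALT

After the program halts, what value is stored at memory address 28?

-1

r1=-6
r3=35
r5=-9
STR r3, [12] → M[12]=35
r1=35-(-9)=44
r5=(-9)|44=-1
STR r5, [28] → M[28]=-1
r1=35-7=28
r3=(-1)+28=27
halt.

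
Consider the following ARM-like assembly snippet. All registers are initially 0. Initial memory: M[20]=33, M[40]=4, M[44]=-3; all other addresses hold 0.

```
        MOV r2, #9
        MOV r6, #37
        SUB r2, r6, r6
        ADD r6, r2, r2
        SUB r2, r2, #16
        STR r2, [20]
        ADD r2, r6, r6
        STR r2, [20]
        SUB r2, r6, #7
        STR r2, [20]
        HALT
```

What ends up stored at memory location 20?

-7

r2=9
r6=37
r2=37-37=0
r6=0+0=0
r2=0-16=-16
STR r2, [20] → M[20]=-16
r2=0+0=0
STR r2, [20] → M[20]=0
r2=0-7=-7
STR r2, [20] → M[20]=-7
halt.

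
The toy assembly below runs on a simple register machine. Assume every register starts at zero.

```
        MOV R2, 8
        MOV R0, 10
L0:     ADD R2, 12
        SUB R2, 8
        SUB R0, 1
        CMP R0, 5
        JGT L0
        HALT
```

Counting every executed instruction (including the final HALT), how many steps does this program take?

MOV R2, 8 → R2=8
MOV R0, 10 → R0=10
ADD R2, 12 → R2=8+12=20
SUB R2, 8 → R2=20-8=12
SUB R0, 1 → R0=10-1=9
CMP R0, 5  (cmp 9,5)
JGT L0: taken
ADD R2, 12 → R2=12+12=24
SUB R2, 8 → R2=24-8=16
SUB R0, 1 → R0=9-1=8
CMP R0, 5  (cmp 8,5)
JGT L0: taken
ADD R2, 12 → R2=16+12=28
SUB R2, 8 → R2=28-8=20
SUB R0, 1 → R0=8-1=7
CMP R0, 5  (cmp 7,5)
JGT L0: taken
ADD R2, 12 → R2=20+12=32
SUB R2, 8 → R2=32-8=24
SUB R0, 1 → R0=7-1=6
CMP R0, 5  (cmp 6,5)
JGT L0: taken
ADD R2, 12 → R2=24+12=36
SUB R2, 8 → R2=36-8=28
SUB R0, 1 → R0=6-1=5
CMP R0, 5  (cmp 5,5)
JGT L0: not taken
halt.
Total executed instructions: 28.

28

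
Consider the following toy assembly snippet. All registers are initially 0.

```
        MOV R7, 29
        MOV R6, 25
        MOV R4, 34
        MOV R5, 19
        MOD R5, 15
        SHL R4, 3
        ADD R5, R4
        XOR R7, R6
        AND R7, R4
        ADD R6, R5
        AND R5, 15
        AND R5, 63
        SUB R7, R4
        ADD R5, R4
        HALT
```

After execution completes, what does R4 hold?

272

R7=29
R6=25
R4=34
R5=19
R5=19%15=4
R4=34<<3=272
R5=4+272=276
R7=29^25=4
R7=4&272=0
R6=25+276=301
R5=276&15=4
R5=4&63=4
R7=0-272=-272
R5=4+272=276
halt.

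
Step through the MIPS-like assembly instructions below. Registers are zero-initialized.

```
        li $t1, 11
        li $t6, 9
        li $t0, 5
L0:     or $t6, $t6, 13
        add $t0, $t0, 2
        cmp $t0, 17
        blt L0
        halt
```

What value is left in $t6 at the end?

13

li $t1, 11 → $t1=11
li $t6, 9 → $t6=9
li $t0, 5 → $t0=5
or $t6, $t6, 13 → $t6=9|13=13
add $t0, $t0, 2 → $t0=5+2=7
cmp $t0, 17  (cmp 7,17)
blt L0: taken
or $t6, $t6, 13 → $t6=13|13=13
add $t0, $t0, 2 → $t0=7+2=9
cmp $t0, 17  (cmp 9,17)
blt L0: taken
or $t6, $t6, 13 → $t6=13|13=13
add $t0, $t0, 2 → $t0=9+2=11
cmp $t0, 17  (cmp 11,17)
blt L0: taken
or $t6, $t6, 13 → $t6=13|13=13
add $t0, $t0, 2 → $t0=11+2=13
cmp $t0, 17  (cmp 13,17)
blt L0: taken
or $t6, $t6, 13 → $t6=13|13=13
add $t0, $t0, 2 → $t0=13+2=15
cmp $t0, 17  (cmp 15,17)
blt L0: taken
or $t6, $t6, 13 → $t6=13|13=13
add $t0, $t0, 2 → $t0=15+2=17
cmp $t0, 17  (cmp 17,17)
blt L0: not taken
halt.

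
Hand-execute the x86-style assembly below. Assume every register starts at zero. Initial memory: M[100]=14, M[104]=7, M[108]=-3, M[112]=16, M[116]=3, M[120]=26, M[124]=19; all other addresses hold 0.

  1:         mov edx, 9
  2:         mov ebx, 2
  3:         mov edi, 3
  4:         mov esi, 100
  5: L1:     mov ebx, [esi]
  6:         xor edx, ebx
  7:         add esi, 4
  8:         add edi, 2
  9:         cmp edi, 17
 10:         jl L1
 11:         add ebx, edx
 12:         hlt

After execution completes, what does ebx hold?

-6

after mov edx, 9: edx=9
after mov ebx, 2: ebx=2
after mov edi, 3: edi=3
after mov esi, 100: esi=100
after mov ebx, [esi]: ebx=M[100]=14
after xor edx, ebx: edx=9^14=7
after add esi, 4: esi=100+4=104
after add edi, 2: edi=3+2=5
cmp edi, 17  (cmp 5,17)
jl L1: taken
after mov ebx, [esi]: ebx=M[104]=7
after xor edx, ebx: edx=7^7=0
after add esi, 4: esi=104+4=108
after add edi, 2: edi=5+2=7
cmp edi, 17  (cmp 7,17)
jl L1: taken
after mov ebx, [esi]: ebx=M[108]=-3
after xor edx, ebx: edx=0^(-3)=-3
after add esi, 4: esi=108+4=112
after add edi, 2: edi=7+2=9
cmp edi, 17  (cmp 9,17)
jl L1: taken
after mov ebx, [esi]: ebx=M[112]=16
after xor edx, ebx: edx=(-3)^16=-19
after add esi, 4: esi=112+4=116
after add edi, 2: edi=9+2=11
cmp edi, 17  (cmp 11,17)
jl L1: taken
after mov ebx, [esi]: ebx=M[116]=3
after xor edx, ebx: edx=(-19)^3=-18
after add esi, 4: esi=116+4=120
after add edi, 2: edi=11+2=13
cmp edi, 17  (cmp 13,17)
jl L1: taken
after mov ebx, [esi]: ebx=M[120]=26
after xor edx, ebx: edx=(-18)^26=-12
after add esi, 4: esi=120+4=124
after add edi, 2: edi=13+2=15
cmp edi, 17  (cmp 15,17)
jl L1: taken
after mov ebx, [esi]: ebx=M[124]=19
after xor edx, ebx: edx=(-12)^19=-25
after add esi, 4: esi=124+4=128
after add edi, 2: edi=15+2=17
cmp edi, 17  (cmp 17,17)
jl L1: not taken
after add ebx, edx: ebx=19+(-25)=-6
halt.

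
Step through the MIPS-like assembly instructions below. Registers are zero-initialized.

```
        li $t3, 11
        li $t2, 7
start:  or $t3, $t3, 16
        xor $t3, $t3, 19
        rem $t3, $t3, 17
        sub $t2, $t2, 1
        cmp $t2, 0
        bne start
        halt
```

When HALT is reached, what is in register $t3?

li $t3, 11 → $t3=11
li $t2, 7 → $t2=7
or $t3, $t3, 16 → $t3=11|16=27
xor $t3, $t3, 19 → $t3=27^19=8
rem $t3, $t3, 17 → $t3=8%17=8
sub $t2, $t2, 1 → $t2=7-1=6
cmp $t2, 0  (cmp 6,0)
bne start: taken
or $t3, $t3, 16 → $t3=8|16=24
xor $t3, $t3, 19 → $t3=24^19=11
rem $t3, $t3, 17 → $t3=11%17=11
sub $t2, $t2, 1 → $t2=6-1=5
cmp $t2, 0  (cmp 5,0)
bne start: taken
or $t3, $t3, 16 → $t3=11|16=27
xor $t3, $t3, 19 → $t3=27^19=8
rem $t3, $t3, 17 → $t3=8%17=8
sub $t2, $t2, 1 → $t2=5-1=4
cmp $t2, 0  (cmp 4,0)
bne start: taken
or $t3, $t3, 16 → $t3=8|16=24
xor $t3, $t3, 19 → $t3=24^19=11
rem $t3, $t3, 17 → $t3=11%17=11
sub $t2, $t2, 1 → $t2=4-1=3
cmp $t2, 0  (cmp 3,0)
bne start: taken
or $t3, $t3, 16 → $t3=11|16=27
xor $t3, $t3, 19 → $t3=27^19=8
rem $t3, $t3, 17 → $t3=8%17=8
sub $t2, $t2, 1 → $t2=3-1=2
cmp $t2, 0  (cmp 2,0)
bne start: taken
or $t3, $t3, 16 → $t3=8|16=24
xor $t3, $t3, 19 → $t3=24^19=11
rem $t3, $t3, 17 → $t3=11%17=11
sub $t2, $t2, 1 → $t2=2-1=1
cmp $t2, 0  (cmp 1,0)
bne start: taken
or $t3, $t3, 16 → $t3=11|16=27
xor $t3, $t3, 19 → $t3=27^19=8
rem $t3, $t3, 17 → $t3=8%17=8
sub $t2, $t2, 1 → $t2=1-1=0
cmp $t2, 0  (cmp 0,0)
bne start: not taken
halt.

8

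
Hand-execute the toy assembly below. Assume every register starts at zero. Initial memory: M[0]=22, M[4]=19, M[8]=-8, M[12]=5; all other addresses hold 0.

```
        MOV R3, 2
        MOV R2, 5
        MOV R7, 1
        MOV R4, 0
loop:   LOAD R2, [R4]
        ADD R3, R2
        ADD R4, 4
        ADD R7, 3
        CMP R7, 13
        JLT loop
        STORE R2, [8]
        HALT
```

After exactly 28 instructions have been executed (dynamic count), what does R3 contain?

R3=2
R2=5
R7=1
R4=0
R2=M[0]=22
R3=2+22=24
R4=0+4=4
R7=1+3=4
CMP R7, 13  (cmp 4,13)
JLT loop: taken
R2=M[4]=19
R3=24+19=43
R4=4+4=8
R7=4+3=7
CMP R7, 13  (cmp 7,13)
JLT loop: taken
R2=M[8]=-8
R3=43+(-8)=35
R4=8+4=12
R7=7+3=10
CMP R7, 13  (cmp 10,13)
JLT loop: taken
R2=M[12]=5
R3=35+5=40
R4=12+4=16
R7=10+3=13
CMP R7, 13  (cmp 13,13)
JLT loop: not taken
After step 28: R3 = 40.

40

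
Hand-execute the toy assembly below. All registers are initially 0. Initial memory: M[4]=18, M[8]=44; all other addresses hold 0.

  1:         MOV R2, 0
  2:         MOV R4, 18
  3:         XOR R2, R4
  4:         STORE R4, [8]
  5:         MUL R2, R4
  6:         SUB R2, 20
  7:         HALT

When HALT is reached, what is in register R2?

304

R2=0
R4=18
R2=0^18=18
STORE R4, [8] → M[8]=18
R2=18*18=324
R2=324-20=304
halt.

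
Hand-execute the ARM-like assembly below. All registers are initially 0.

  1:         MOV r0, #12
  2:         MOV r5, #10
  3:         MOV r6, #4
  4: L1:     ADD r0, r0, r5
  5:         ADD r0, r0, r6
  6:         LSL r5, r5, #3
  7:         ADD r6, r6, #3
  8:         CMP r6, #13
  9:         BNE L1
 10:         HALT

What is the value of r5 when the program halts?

5120

r0=12
r5=10
r6=4
r0=12+10=22
r0=22+4=26
r5=10<<3=80
r6=4+3=7
CMP r6, #13  (cmp 7,13)
BNE L1: taken
r0=26+80=106
r0=106+7=113
r5=80<<3=640
r6=7+3=10
CMP r6, #13  (cmp 10,13)
BNE L1: taken
r0=113+640=753
r0=753+10=763
r5=640<<3=5120
r6=10+3=13
CMP r6, #13  (cmp 13,13)
BNE L1: not taken
halt.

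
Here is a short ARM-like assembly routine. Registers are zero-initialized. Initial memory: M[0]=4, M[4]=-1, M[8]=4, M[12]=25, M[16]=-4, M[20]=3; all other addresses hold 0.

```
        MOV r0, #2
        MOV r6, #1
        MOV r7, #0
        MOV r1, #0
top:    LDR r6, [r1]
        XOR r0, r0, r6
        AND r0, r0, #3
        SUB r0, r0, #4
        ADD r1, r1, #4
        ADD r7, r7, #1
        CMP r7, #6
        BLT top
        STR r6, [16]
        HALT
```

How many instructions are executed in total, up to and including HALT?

54

r0=2
r6=1
r7=0
r1=0
r6=M[0]=4
r0=2^4=6
r0=6&3=2
r0=2-4=-2
r1=0+4=4
r7=0+1=1
CMP r7, #6  (cmp 1,6)
BLT top: taken
r6=M[4]=-1
r0=(-2)^(-1)=1
r0=1&3=1
r0=1-4=-3
r1=4+4=8
r7=1+1=2
CMP r7, #6  (cmp 2,6)
BLT top: taken
r6=M[8]=4
r0=(-3)^4=-7
r0=(-7)&3=1
r0=1-4=-3
r1=8+4=12
r7=2+1=3
CMP r7, #6  (cmp 3,6)
BLT top: taken
r6=M[12]=25
r0=(-3)^25=-28
r0=(-28)&3=0
r0=0-4=-4
r1=12+4=16
r7=3+1=4
CMP r7, #6  (cmp 4,6)
BLT top: taken
r6=M[16]=-4
r0=(-4)^(-4)=0
r0=0&3=0
r0=0-4=-4
r1=16+4=20
r7=4+1=5
CMP r7, #6  (cmp 5,6)
BLT top: taken
r6=M[20]=3
r0=(-4)^3=-1
r0=(-1)&3=3
r0=3-4=-1
r1=20+4=24
r7=5+1=6
CMP r7, #6  (cmp 6,6)
BLT top: not taken
STR r6, [16] → M[16]=3
halt.
Total executed instructions: 54.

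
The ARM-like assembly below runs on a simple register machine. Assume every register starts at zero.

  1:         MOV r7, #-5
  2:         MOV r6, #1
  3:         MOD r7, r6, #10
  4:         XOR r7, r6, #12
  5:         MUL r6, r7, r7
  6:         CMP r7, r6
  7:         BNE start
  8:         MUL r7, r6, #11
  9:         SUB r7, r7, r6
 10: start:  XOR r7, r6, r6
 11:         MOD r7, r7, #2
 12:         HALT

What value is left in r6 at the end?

169

after MOV r7, #-5: r7=-5
after MOV r6, #1: r6=1
after MOD r7, r6, #10: r7=1%10=1
after XOR r7, r6, #12: r7=1^12=13
after MUL r6, r7, r7: r6=13*13=169
CMP r7, r6  (cmp 13,169)
BNE start: taken
after XOR r7, r6, r6: r7=169^169=0
after MOD r7, r7, #2: r7=0%2=0
halt.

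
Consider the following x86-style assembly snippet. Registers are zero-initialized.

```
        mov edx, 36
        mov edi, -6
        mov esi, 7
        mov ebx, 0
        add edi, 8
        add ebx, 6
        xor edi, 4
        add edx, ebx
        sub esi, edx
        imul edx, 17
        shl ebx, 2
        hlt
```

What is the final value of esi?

-35

edx=36
edi=-6
esi=7
ebx=0
edi=(-6)+8=2
ebx=0+6=6
edi=2^4=6
edx=36+6=42
esi=7-42=-35
edx=42*17=714
ebx=6<<2=24
halt.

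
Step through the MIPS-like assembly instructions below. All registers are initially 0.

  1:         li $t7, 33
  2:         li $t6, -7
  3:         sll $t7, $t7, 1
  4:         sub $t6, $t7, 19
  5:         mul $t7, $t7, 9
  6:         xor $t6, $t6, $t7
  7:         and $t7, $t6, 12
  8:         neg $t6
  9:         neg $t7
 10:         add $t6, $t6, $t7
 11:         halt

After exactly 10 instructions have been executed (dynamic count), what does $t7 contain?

-12

$t7=33
$t6=-7
$t7=33<<1=66
$t6=66-19=47
$t7=66*9=594
$t6=47^594=637
$t7=637&12=12
$t6=-(637)=-637
$t7=-(12)=-12
$t6=(-637)+(-12)=-649
After step 10: $t7 = -12.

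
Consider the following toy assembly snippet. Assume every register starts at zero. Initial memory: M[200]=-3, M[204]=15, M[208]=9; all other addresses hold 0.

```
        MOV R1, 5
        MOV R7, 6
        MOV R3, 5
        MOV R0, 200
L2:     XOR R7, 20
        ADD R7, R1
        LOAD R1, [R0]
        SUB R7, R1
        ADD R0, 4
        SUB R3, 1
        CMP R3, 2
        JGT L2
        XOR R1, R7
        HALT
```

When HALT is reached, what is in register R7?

after MOV R1, 5: R1=5
after MOV R7, 6: R7=6
after MOV R3, 5: R3=5
after MOV R0, 200: R0=200
after XOR R7, 20: R7=6^20=18
after ADD R7, R1: R7=18+5=23
after LOAD R1, [R0]: R1=M[200]=-3
after SUB R7, R1: R7=23-(-3)=26
after ADD R0, 4: R0=200+4=204
after SUB R3, 1: R3=5-1=4
CMP R3, 2  (cmp 4,2)
JGT L2: taken
after XOR R7, 20: R7=26^20=14
after ADD R7, R1: R7=14+(-3)=11
after LOAD R1, [R0]: R1=M[204]=15
after SUB R7, R1: R7=11-15=-4
after ADD R0, 4: R0=204+4=208
after SUB R3, 1: R3=4-1=3
CMP R3, 2  (cmp 3,2)
JGT L2: taken
after XOR R7, 20: R7=(-4)^20=-24
after ADD R7, R1: R7=(-24)+15=-9
after LOAD R1, [R0]: R1=M[208]=9
after SUB R7, R1: R7=(-9)-9=-18
after ADD R0, 4: R0=208+4=212
after SUB R3, 1: R3=3-1=2
CMP R3, 2  (cmp 2,2)
JGT L2: not taken
after XOR R1, R7: R1=9^(-18)=-25
halt.

-18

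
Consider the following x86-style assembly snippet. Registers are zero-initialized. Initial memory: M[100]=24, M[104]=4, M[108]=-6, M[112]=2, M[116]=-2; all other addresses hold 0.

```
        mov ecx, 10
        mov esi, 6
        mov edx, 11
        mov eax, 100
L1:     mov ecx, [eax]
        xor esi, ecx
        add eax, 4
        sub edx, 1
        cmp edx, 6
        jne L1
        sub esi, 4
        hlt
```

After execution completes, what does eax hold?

mov ecx, 10 → ecx=10
mov esi, 6 → esi=6
mov edx, 11 → edx=11
mov eax, 100 → eax=100
mov ecx, [eax] → ecx=M[100]=24
xor esi, ecx → esi=6^24=30
add eax, 4 → eax=100+4=104
sub edx, 1 → edx=11-1=10
cmp edx, 6  (cmp 10,6)
jne L1: taken
mov ecx, [eax] → ecx=M[104]=4
xor esi, ecx → esi=30^4=26
add eax, 4 → eax=104+4=108
sub edx, 1 → edx=10-1=9
cmp edx, 6  (cmp 9,6)
jne L1: taken
mov ecx, [eax] → ecx=M[108]=-6
xor esi, ecx → esi=26^(-6)=-32
add eax, 4 → eax=108+4=112
sub edx, 1 → edx=9-1=8
cmp edx, 6  (cmp 8,6)
jne L1: taken
mov ecx, [eax] → ecx=M[112]=2
xor esi, ecx → esi=(-32)^2=-30
add eax, 4 → eax=112+4=116
sub edx, 1 → edx=8-1=7
cmp edx, 6  (cmp 7,6)
jne L1: taken
mov ecx, [eax] → ecx=M[116]=-2
xor esi, ecx → esi=(-30)^(-2)=28
add eax, 4 → eax=116+4=120
sub edx, 1 → edx=7-1=6
cmp edx, 6  (cmp 6,6)
jne L1: not taken
sub esi, 4 → esi=28-4=24
halt.

120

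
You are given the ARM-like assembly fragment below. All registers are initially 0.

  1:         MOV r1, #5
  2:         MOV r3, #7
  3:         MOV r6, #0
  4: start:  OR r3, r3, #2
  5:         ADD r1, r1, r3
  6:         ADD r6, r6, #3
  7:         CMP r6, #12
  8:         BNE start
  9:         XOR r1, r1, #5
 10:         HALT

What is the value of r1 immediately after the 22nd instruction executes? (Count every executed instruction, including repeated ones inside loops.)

r1=5
r3=7
r6=0
r3=7|2=7
r1=5+7=12
r6=0+3=3
CMP r6, #12  (cmp 3,12)
BNE start: taken
r3=7|2=7
r1=12+7=19
r6=3+3=6
CMP r6, #12  (cmp 6,12)
BNE start: taken
r3=7|2=7
r1=19+7=26
r6=6+3=9
CMP r6, #12  (cmp 9,12)
BNE start: taken
r3=7|2=7
r1=26+7=33
r6=9+3=12
CMP r6, #12  (cmp 12,12)
After step 22: r1 = 33.

33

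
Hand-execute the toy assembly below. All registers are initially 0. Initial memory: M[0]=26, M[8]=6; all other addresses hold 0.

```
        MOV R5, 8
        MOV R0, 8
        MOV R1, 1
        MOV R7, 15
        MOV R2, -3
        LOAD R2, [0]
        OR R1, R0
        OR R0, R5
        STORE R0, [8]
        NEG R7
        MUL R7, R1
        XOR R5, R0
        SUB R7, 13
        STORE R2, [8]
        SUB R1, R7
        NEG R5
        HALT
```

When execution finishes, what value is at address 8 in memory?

26

MOV R5, 8 → R5=8
MOV R0, 8 → R0=8
MOV R1, 1 → R1=1
MOV R7, 15 → R7=15
MOV R2, -3 → R2=-3
LOAD R2, [0] → R2=M[0]=26
OR R1, R0 → R1=1|8=9
OR R0, R5 → R0=8|8=8
STORE R0, [8] → M[8]=8
NEG R7 → R7=-(15)=-15
MUL R7, R1 → R7=(-15)*9=-135
XOR R5, R0 → R5=8^8=0
SUB R7, 13 → R7=(-135)-13=-148
STORE R2, [8] → M[8]=26
SUB R1, R7 → R1=9-(-148)=157
NEG R5 → R5=-(0)=0
halt.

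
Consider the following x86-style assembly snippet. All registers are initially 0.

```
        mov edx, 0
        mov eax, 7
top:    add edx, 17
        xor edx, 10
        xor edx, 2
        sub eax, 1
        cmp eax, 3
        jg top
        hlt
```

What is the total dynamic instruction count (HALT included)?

mov edx, 0 → edx=0
mov eax, 7 → eax=7
add edx, 17 → edx=0+17=17
xor edx, 10 → edx=17^10=27
xor edx, 2 → edx=27^2=25
sub eax, 1 → eax=7-1=6
cmp eax, 3  (cmp 6,3)
jg top: taken
add edx, 17 → edx=25+17=42
xor edx, 10 → edx=42^10=32
xor edx, 2 → edx=32^2=34
sub eax, 1 → eax=6-1=5
cmp eax, 3  (cmp 5,3)
jg top: taken
add edx, 17 → edx=34+17=51
xor edx, 10 → edx=51^10=57
xor edx, 2 → edx=57^2=59
sub eax, 1 → eax=5-1=4
cmp eax, 3  (cmp 4,3)
jg top: taken
add edx, 17 → edx=59+17=76
xor edx, 10 → edx=76^10=70
xor edx, 2 → edx=70^2=68
sub eax, 1 → eax=4-1=3
cmp eax, 3  (cmp 3,3)
jg top: not taken
halt.
Total executed instructions: 27.

27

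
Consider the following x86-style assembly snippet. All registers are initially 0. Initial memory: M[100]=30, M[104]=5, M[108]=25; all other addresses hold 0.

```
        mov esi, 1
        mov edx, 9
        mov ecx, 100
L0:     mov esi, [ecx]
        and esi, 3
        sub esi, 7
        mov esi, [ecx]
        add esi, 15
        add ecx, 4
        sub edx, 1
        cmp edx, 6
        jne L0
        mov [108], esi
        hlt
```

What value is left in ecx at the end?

112

mov esi, 1 → esi=1
mov edx, 9 → edx=9
mov ecx, 100 → ecx=100
mov esi, [ecx] → esi=M[100]=30
and esi, 3 → esi=30&3=2
sub esi, 7 → esi=2-7=-5
mov esi, [ecx] → esi=M[100]=30
add esi, 15 → esi=30+15=45
add ecx, 4 → ecx=100+4=104
sub edx, 1 → edx=9-1=8
cmp edx, 6  (cmp 8,6)
jne L0: taken
mov esi, [ecx] → esi=M[104]=5
and esi, 3 → esi=5&3=1
sub esi, 7 → esi=1-7=-6
mov esi, [ecx] → esi=M[104]=5
add esi, 15 → esi=5+15=20
add ecx, 4 → ecx=104+4=108
sub edx, 1 → edx=8-1=7
cmp edx, 6  (cmp 7,6)
jne L0: taken
mov esi, [ecx] → esi=M[108]=25
and esi, 3 → esi=25&3=1
sub esi, 7 → esi=1-7=-6
mov esi, [ecx] → esi=M[108]=25
add esi, 15 → esi=25+15=40
add ecx, 4 → ecx=108+4=112
sub edx, 1 → edx=7-1=6
cmp edx, 6  (cmp 6,6)
jne L0: not taken
mov [108], esi → M[108]=40
halt.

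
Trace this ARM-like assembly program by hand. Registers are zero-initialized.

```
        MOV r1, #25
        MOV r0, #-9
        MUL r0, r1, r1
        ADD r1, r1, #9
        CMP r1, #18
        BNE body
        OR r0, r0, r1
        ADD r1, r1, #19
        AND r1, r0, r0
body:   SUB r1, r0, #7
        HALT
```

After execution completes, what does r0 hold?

625

MOV r1, #25 → r1=25
MOV r0, #-9 → r0=-9
MUL r0, r1, r1 → r0=25*25=625
ADD r1, r1, #9 → r1=25+9=34
CMP r1, #18  (cmp 34,18)
BNE body: taken
SUB r1, r0, #7 → r1=625-7=618
halt.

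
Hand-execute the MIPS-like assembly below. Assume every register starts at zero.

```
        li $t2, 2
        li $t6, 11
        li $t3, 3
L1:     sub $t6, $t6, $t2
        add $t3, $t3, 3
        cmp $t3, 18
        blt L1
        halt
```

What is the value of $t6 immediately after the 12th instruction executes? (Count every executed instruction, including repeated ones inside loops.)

5

$t2=2
$t6=11
$t3=3
$t6=11-2=9
$t3=3+3=6
cmp $t3, 18  (cmp 6,18)
blt L1: taken
$t6=9-2=7
$t3=6+3=9
cmp $t3, 18  (cmp 9,18)
blt L1: taken
$t6=7-2=5
After step 12: $t6 = 5.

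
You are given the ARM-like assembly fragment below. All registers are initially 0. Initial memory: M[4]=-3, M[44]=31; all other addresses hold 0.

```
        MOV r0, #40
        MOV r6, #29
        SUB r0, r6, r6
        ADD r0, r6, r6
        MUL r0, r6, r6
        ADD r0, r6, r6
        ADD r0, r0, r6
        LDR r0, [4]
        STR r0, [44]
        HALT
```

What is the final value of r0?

-3

r0=40
r6=29
r0=29-29=0
r0=29+29=58
r0=29*29=841
r0=29+29=58
r0=58+29=87
r0=M[4]=-3
STR r0, [44] → M[44]=-3
halt.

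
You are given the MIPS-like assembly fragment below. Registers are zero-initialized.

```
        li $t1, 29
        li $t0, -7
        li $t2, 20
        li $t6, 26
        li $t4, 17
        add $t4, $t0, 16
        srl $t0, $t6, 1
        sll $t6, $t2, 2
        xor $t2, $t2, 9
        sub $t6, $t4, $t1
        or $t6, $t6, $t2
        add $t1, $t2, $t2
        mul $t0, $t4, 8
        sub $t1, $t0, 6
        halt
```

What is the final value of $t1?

after li $t1, 29: $t1=29
after li $t0, -7: $t0=-7
after li $t2, 20: $t2=20
after li $t6, 26: $t6=26
after li $t4, 17: $t4=17
after add $t4, $t0, 16: $t4=(-7)+16=9
after srl $t0, $t6, 1: $t0=26>>1=13
after sll $t6, $t2, 2: $t6=20<<2=80
after xor $t2, $t2, 9: $t2=20^9=29
after sub $t6, $t4, $t1: $t6=9-29=-20
after or $t6, $t6, $t2: $t6=(-20)|29=-3
after add $t1, $t2, $t2: $t1=29+29=58
after mul $t0, $t4, 8: $t0=9*8=72
after sub $t1, $t0, 6: $t1=72-6=66
halt.

66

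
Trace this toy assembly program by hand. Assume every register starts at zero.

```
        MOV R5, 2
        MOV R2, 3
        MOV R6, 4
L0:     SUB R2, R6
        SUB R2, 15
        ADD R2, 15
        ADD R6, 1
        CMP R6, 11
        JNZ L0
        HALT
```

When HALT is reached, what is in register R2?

after MOV R5, 2: R5=2
after MOV R2, 3: R2=3
after MOV R6, 4: R6=4
after SUB R2, R6: R2=3-4=-1
after SUB R2, 15: R2=(-1)-15=-16
after ADD R2, 15: R2=(-16)+15=-1
after ADD R6, 1: R6=4+1=5
CMP R6, 11  (cmp 5,11)
JNZ L0: taken
after SUB R2, R6: R2=(-1)-5=-6
after SUB R2, 15: R2=(-6)-15=-21
after ADD R2, 15: R2=(-21)+15=-6
after ADD R6, 1: R6=5+1=6
CMP R6, 11  (cmp 6,11)
JNZ L0: taken
after SUB R2, R6: R2=(-6)-6=-12
after SUB R2, 15: R2=(-12)-15=-27
after ADD R2, 15: R2=(-27)+15=-12
after ADD R6, 1: R6=6+1=7
CMP R6, 11  (cmp 7,11)
JNZ L0: taken
after SUB R2, R6: R2=(-12)-7=-19
after SUB R2, 15: R2=(-19)-15=-34
after ADD R2, 15: R2=(-34)+15=-19
after ADD R6, 1: R6=7+1=8
CMP R6, 11  (cmp 8,11)
JNZ L0: taken
after SUB R2, R6: R2=(-19)-8=-27
after SUB R2, 15: R2=(-27)-15=-42
after ADD R2, 15: R2=(-42)+15=-27
after ADD R6, 1: R6=8+1=9
CMP R6, 11  (cmp 9,11)
JNZ L0: taken
after SUB R2, R6: R2=(-27)-9=-36
after SUB R2, 15: R2=(-36)-15=-51
after ADD R2, 15: R2=(-51)+15=-36
after ADD R6, 1: R6=9+1=10
CMP R6, 11  (cmp 10,11)
JNZ L0: taken
after SUB R2, R6: R2=(-36)-10=-46
after SUB R2, 15: R2=(-46)-15=-61
after ADD R2, 15: R2=(-61)+15=-46
after ADD R6, 1: R6=10+1=11
CMP R6, 11  (cmp 11,11)
JNZ L0: not taken
halt.

-46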